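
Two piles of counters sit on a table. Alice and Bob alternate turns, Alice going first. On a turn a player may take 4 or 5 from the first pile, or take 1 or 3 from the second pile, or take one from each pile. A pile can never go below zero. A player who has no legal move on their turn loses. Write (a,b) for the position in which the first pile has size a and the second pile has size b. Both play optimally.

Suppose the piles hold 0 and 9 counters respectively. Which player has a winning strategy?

Alice wins.

Positions with no move are L. A position that does have a move is losing for the player to move precisely when every available move leads to a winning position for the opponent. Fill in the labels:
No move ever increases a pile, so every position that can arise here has a ≤ 0 and b ≤ 9; it is enough to label the cells with 0 ≤ a ≤ 0 and 0 ≤ b ≤ 9.
Every move lowers a or b (never raises either), so fill the grid row by row in increasing a, and left to right within a row: each cell's successors are then already labelled.
      b=0  b=1  b=2  b=3  b=4  b=5  b=6  b=7  b=8  b=9
a=0:    L    W    L    W    L    W    L    W    L    W
Cells with no legal move (terminal, hence L): (0,0).
The remaining L cells, each justified by listing all of its moves:
(0,2): only reaches (0,1)(W), which is W → L
(0,4): only reaches (0,3)(W), (0,1)(W), all W → L
(0,6): only reaches (0,5)(W), (0,3)(W), all W → L
(0,8): only reaches (0,7)(W), (0,5)(W), all W → L
Every other cell has at least one move into one of the L cells above, so it is W.
The starting position (0,9) is W: Alice should move to (0,8), handing over an L position.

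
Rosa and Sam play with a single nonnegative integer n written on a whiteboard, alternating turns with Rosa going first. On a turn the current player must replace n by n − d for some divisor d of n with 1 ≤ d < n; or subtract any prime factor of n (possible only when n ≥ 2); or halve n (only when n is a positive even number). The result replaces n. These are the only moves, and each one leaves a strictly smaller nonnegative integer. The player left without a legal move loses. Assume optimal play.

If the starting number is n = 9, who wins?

Sam wins.

Work bottom-up. With no move the player to move loses. Otherwise the position is W if at least one move leads to an L position for the opponent, and L if every move leads to a W.
n=0: no move → L
n=1: no move → L
n=2: →0(L), so W
n=3: →0(L), so W
n=4: →2(W), 3(W) — all W, so L
n=5: →0(L), so W
n=6: →4(L), so W
n=7: →0(L), so W
n=8: →4(L), so W
n=9: →6(W), 8(W) — all W, so L
Every move from 9 reaches a W position, so the mover loses.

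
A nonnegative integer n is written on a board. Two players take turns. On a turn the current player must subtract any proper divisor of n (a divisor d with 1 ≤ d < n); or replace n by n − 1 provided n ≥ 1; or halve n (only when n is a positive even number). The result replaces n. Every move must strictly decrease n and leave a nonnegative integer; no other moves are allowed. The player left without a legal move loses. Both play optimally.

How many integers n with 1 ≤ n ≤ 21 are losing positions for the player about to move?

Label each position W (a win for the player to move) or L (a loss). A position with no legal move is L; any other position is W exactly when some move reaches an L, and L when every move reaches a W.
n=0: no move → L
n=1: W (go to 0, an L position)
n=2: L (sole option 1(W) is W)
n=3: W (go to 2, an L position)
n=4: W (go to 2, an L position)
n=5: L (sole option 4(W) is W)
n=6: W (go to 5, an L position)
n=7: L (sole option 6(W) is W)
n=8: W (go to 7, an L position)
n=9: L (options 6(W), 8(W) are all W)
n=10: W (go to 5, an L position)
n=11: L (sole option 10(W) is W)
n=12: W (go to 9, an L position)
n=13: L (sole option 12(W) is W)
n=14: W (go to 7, an L position)
n=15: L (options 10(W), 12(W), 14(W) are all W)
n=16: W (go to 15, an L position)
n=17: L (sole option 16(W) is W)
n=18: W (go to 9, an L position)
n=19: L (sole option 18(W) is W)
n=20: W (go to 15, an L position)
n=21: L (options 14(W), 18(W), 20(W) are all W)
L entries with 1 ≤ n ≤ 21 (n=0 is outside the asked range and is not counted): n = 2, 5, 7, 9, 11, 13, 15, 17, 19, 21; that makes 10.

10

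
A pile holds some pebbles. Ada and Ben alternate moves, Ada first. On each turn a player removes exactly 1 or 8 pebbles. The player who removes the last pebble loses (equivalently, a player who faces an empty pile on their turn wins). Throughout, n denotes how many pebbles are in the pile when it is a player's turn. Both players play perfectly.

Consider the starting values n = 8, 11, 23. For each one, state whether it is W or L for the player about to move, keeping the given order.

8: W, 11: W, 23: L

Classify positions by backward induction: terminal positions (no move available) are W. From any other position, the mover wins iff some move reaches an L.
n=0: no move; the opponent has just taken the last pebble and therefore loses → W
n=1: L (sole option 0(W) is W)
n=2: W (go to 1, an L position)
n=3: L (sole option 2(W) is W)
n=4: W (go to 3, an L position)
n=5: L (sole option 4(W) is W)
n=6: W (go to 5, an L position)
n=7: L (sole option 6(W) is W)
n=8: W (go to 7, an L position)
n=9: W (go to 1, an L position)
n=10: L (options 9(W), 2(W) are all W)
n=11: W (go to 10, an L position)
n=12: L (options 11(W), 4(W) are all W)
n=13: W (go to 12, an L position)
n=14: L (options 13(W), 6(W) are all W)
n=15: W (go to 14, an L position)
n=16: L (options 15(W), 8(W) are all W)
n=17: W (go to 16, an L position)
n=18: W (go to 10, an L position)
n=19: L (options 18(W), 11(W) are all W)
n=20: W (go to 19, an L position)
n=21: L (options 20(W), 13(W) are all W)
n=22: W (go to 21, an L position)
n=23: L (options 22(W), 15(W) are all W)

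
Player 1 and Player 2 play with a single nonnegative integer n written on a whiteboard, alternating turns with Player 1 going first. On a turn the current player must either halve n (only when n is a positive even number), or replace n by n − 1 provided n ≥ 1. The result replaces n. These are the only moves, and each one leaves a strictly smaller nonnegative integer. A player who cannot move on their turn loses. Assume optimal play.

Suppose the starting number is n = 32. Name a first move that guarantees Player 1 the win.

Classify positions by backward induction: terminal positions (no move available) are L. From any other position, the mover wins iff some move reaches an L.
n=0: no move → L
n=1: →0(L), so W
n=2: →1(W) only, which is W, so L
n=3: →2(L), so W
n=4: →2(L), so W
n=5: →4(W) only, which is W, so L
n=6: →5(L), so W
n=7: →6(W) only, which is W, so L
n=8: →7(L), so W
n=9: →8(W) only, which is W, so L
n=10: →5(L), so W
n=11: →10(W) only, which is W, so L
n=12: →11(L), so W
n=13: →12(W) only, which is W, so L
n=14: →7(L), so W
n=15: →14(W) only, which is W, so L
n=16: →15(L), so W
n=17: →16(W) only, which is W, so L
n=18: →9(L), so W
n=19: →18(W) only, which is W, so L
n=20: →19(L), so W
n=21: →20(W) only, which is W, so L
n=22: →11(L), so W
n=23: →22(W) only, which is W, so L
n=24: →23(L), so W
n=25: →24(W) only, which is W, so L
n=26: →13(L), so W
n=27: →26(W) only, which is W, so L
n=28: →27(L), so W
n=29: →28(W) only, which is W, so L
n=30: →15(L), so W
n=31: →30(W) only, which is W, so L
n=32: →31(L), so W
From 32, the L positions reachable in one move are: 31.

Move to 31.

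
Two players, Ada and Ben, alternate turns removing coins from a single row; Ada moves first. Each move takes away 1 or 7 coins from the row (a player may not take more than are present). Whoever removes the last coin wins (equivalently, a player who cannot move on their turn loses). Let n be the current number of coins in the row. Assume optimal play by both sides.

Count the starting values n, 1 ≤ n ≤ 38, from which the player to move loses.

19

Compute win/loss labels from the base case upward. A position with no move is L. Any other position is W if it can reach an L in one move, else L.
n=0: no move → L
n=1: reaches L-position 0 → W
n=2: only reaches 1(W), which is W → L
n=3: reaches L-position 2 → W
n=4: only reaches 3(W), which is W → L
n=5: reaches L-position 4 → W
n=6: only reaches 5(W), which is W → L
n=7: reaches L-position 6 → W
n=8: only reaches 7(W), 1(W), all W → L
n=9: reaches L-position 8 → W
n=10: only reaches 9(W), 3(W), all W → L
n=11: reaches L-position 10 → W
n=12: only reaches 11(W), 5(W), all W → L
n=13: reaches L-position 12 → W
n=14: only reaches 13(W), 7(W), all W → L
n=15: reaches L-position 14 → W
n=16: only reaches 15(W), 9(W), all W → L
n=17: reaches L-position 16 → W
n=18: only reaches 17(W), 11(W), all W → L
n=19: reaches L-position 18 → W
n=20: only reaches 19(W), 13(W), all W → L
n=21: reaches L-position 20 → W
n=22: only reaches 21(W), 15(W), all W → L
n=23: reaches L-position 22 → W
n=24: only reaches 23(W), 17(W), all W → L
n=25: reaches L-position 24 → W
n=26: only reaches 25(W), 19(W), all W → L
n=27: reaches L-position 26 → W
n=28: only reaches 27(W), 21(W), all W → L
n=29: reaches L-position 28 → W
n=30: only reaches 29(W), 23(W), all W → L
n=31: reaches L-position 30 → W
n=32: only reaches 31(W), 25(W), all W → L
n=33: reaches L-position 32 → W
n=34: only reaches 33(W), 27(W), all W → L
n=35: reaches L-position 34 → W
n=36: only reaches 35(W), 29(W), all W → L
n=37: reaches L-position 36 → W
n=38: only reaches 37(W), 31(W), all W → L
L entries with 1 ≤ n ≤ 38 (n=0 is outside the asked range and is not counted): n = 2, 4, 6, 8, 10, 12, 14, 16, 18, 20, 22, 24, 26, 28, 30, 32, 34, 36, 38; that makes 19.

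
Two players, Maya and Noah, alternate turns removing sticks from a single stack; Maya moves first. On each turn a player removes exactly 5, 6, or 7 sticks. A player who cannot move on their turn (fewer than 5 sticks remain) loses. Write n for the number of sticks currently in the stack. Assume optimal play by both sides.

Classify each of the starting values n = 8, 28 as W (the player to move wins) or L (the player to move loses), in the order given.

Work bottom-up. With no move the player to move loses. Otherwise the position is W if at least one move leads to an L position for the opponent, and L if every move leads to a W.
n=0: no move → L
n=1: no move → L
n=2: no move → L
n=3: no move → L
n=4: no move → L
n=5: →0(L), so W
n=6: →1(L), so W
n=7: →2(L), so W
n=8: →3(L), so W
n=9: →4(L), so W
n=10: →4(L), so W
n=11: →4(L), so W
n=12: →7(W), 6(W), 5(W) — all W, so L
n=13: →8(W), 7(W), 6(W) — all W, so L
n=14: →9(W), 8(W), 7(W) — all W, so L
n=15: →10(W), 9(W), 8(W) — all W, so L
n=16: →11(W), 10(W), 9(W) — all W, so L
n=17: →12(L), so W
n=18: →13(L), so W
n=19: →14(L), so W
n=20: →15(L), so W
n=21: →16(L), so W
n=22: →16(L), so W
n=23: →16(L), so W
n=24: →19(W), 18(W), 17(W) — all W, so L
n=25: →20(W), 19(W), 18(W) — all W, so L
n=26: →21(W), 20(W), 19(W) — all W, so L
n=27: →22(W), 21(W), 20(W) — all W, so L
n=28: →23(W), 22(W), 21(W) — all W, so L

8: W, 28: L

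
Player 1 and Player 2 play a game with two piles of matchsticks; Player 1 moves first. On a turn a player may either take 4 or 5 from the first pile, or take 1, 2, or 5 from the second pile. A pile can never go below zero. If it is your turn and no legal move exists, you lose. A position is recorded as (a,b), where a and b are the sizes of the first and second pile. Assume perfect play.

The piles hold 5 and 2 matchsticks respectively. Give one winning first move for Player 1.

Move to (5,1).

Positions with no move are L. A position that does have a move is losing for the player to move precisely when every available move leads to a winning position for the opponent. Fill in the labels:
No move ever increases a pile, so every position that can arise here has a ≤ 5 and b ≤ 2; it is enough to label the cells with 0 ≤ a ≤ 5 and 0 ≤ b ≤ 2.
Every move lowers a or b (never raises either), so fill the grid row by row in increasing a, and left to right within a row: each cell's successors are then already labelled.
      b=0  b=1  b=2
a=0:    L    W    W
a=1:    L    W    W
a=2:    L    W    W
a=3:    L    W    W
a=4:    W    L    W
a=5:    W    L    W
Cells with no legal move (terminal, hence L): (0,0), (1,0), (2,0), (3,0).
The remaining L cells, each justified by listing all of its moves:
(4,1): L (options (0,1)(W), (4,0)(W) are all W)
(5,1): L (options (1,1)(W), (0,1)(W), (5,0)(W) are all W)
Every other cell has at least one move into one of the L cells above, so it is W.
From (5,2), the L positions reachable in one move are: (5,1).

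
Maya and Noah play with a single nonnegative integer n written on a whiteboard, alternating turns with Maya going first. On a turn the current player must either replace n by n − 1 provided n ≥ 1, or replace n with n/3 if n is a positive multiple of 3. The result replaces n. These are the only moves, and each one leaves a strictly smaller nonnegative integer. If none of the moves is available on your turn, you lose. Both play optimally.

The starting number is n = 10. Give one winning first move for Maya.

Compute win/loss labels from the base case upward. A position with no move is L. Any other position is W if it can reach an L in one move, else L.
n=0: no move → L
n=1: reaches L-position 0 → W
n=2: only reaches 1(W), which is W → L
n=3: reaches L-position 2 → W
n=4: only reaches 3(W), which is W → L
n=5: reaches L-position 4 → W
n=6: reaches L-position 2 → W
n=7: only reaches 6(W), which is W → L
n=8: reaches L-position 7 → W
n=9: only reaches 3(W), 8(W), all W → L
n=10: reaches L-position 9 → W
From 10, the L positions reachable in one move are: 9.

Move to 9.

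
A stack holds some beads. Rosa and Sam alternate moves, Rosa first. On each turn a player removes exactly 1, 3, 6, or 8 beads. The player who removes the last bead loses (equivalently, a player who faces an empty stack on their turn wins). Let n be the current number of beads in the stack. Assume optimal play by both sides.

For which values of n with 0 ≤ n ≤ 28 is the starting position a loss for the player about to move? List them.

1, 3, 5, 10, 12, 14, 19, 21, 23, 28

Work bottom-up. With no move the player to move wins. Otherwise the position is W if at least one move leads to an L position for the opponent, and L if every move leads to a W.
n=0: no move; the opponent has just taken the last bead and therefore loses → W
n=1: only reaches 0(W), which is W → L
n=2: reaches L-position 1 → W
n=3: only reaches 2(W), 0(W), all W → L
n=4: reaches L-position 3 → W
n=5: only reaches 4(W), 2(W), all W → L
n=6: reaches L-position 5 → W
n=7: reaches L-position 1 → W
n=8: reaches L-position 5 → W
n=9: reaches L-position 3 → W
n=10: only reaches 9(W), 7(W), 4(W), 2(W), all W → L
n=11: reaches L-position 10 → W
n=12: only reaches 11(W), 9(W), 6(W), 4(W), all W → L
n=13: reaches L-position 12 → W
n=14: only reaches 13(W), 11(W), 8(W), 6(W), all W → L
n=15: reaches L-position 14 → W
n=16: reaches L-position 10 → W
n=17: reaches L-position 14 → W
n=18: reaches L-position 12 → W
n=19: only reaches 18(W), 16(W), 13(W), 11(W), all W → L
n=20: reaches L-position 19 → W
n=21: only reaches 20(W), 18(W), 15(W), 13(W), all W → L
n=22: reaches L-position 21 → W
n=23: only reaches 22(W), 20(W), 17(W), 15(W), all W → L
n=24: reaches L-position 23 → W
n=25: reaches L-position 19 → W
n=26: reaches L-position 23 → W
n=27: reaches L-position 21 → W
n=28: only reaches 27(W), 25(W), 22(W), 20(W), all W → L
Reading off the rows marked L gives the requested list; there are 10 such values of n.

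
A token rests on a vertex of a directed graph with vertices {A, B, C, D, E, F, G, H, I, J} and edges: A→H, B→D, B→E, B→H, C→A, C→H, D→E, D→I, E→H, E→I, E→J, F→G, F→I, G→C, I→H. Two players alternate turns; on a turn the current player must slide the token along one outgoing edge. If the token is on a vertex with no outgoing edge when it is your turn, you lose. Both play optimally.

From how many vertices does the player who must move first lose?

4

Build the W/L table. Terminal = L. A non-terminal position is W if it has a move to some L; otherwise it is L.
Every edge goes from a vertex to one that appears earlier in the order J, H, I, E, D, A, B, C, G, F, so processing vertices in that order labels each vertex after all of its successors.
J: no outgoing edge → L
H: no outgoing edge → L
I: W (go to H, an L position)
E: W (go to H, an L position)
D: L (options E(W), I(W) are all W)
A: W (go to H, an L position)
B: W (go to D, an L position)
C: W (go to H, an L position)
G: L (sole option C(W) is W)
F: W (go to G, an L position)
The L vertices are D, G, H, J; that is 4 in all.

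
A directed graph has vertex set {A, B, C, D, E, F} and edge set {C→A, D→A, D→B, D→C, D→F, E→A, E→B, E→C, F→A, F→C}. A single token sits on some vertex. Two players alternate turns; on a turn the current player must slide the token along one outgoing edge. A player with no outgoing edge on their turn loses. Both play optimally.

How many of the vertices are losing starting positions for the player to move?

Work bottom-up. With no move the player to move loses. Otherwise the position is W if at least one move leads to an L position for the opponent, and L if every move leads to a W.
Every edge goes from a vertex to one that appears earlier in the order B, A, C, F, D, E, so processing vertices in that order labels each vertex after all of its successors.
B: no outgoing edge → L
A: no outgoing edge → L
C: W (go to A, an L position)
F: W (go to A, an L position)
D: W (go to A, an L position)
E: W (go to A, an L position)
The L vertices are A, B; that is 2 in all.

2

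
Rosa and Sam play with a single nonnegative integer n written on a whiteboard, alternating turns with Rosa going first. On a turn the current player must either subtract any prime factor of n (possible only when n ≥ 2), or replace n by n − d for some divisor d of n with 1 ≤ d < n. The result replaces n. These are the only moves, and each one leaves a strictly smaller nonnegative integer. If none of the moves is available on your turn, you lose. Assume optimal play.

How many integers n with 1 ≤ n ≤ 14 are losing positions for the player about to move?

Compute win/loss labels from the base case upward. A position with no move is L. Any other position is W if it can reach an L in one move, else L.
n=0: no move → L
n=1: no move → L
n=2: reaches L-position 0 → W
n=3: reaches L-position 0 → W
n=4: only reaches 2(W), 3(W), all W → L
n=5: reaches L-position 0 → W
n=6: reaches L-position 4 → W
n=7: reaches L-position 0 → W
n=8: reaches L-position 4 → W
n=9: only reaches 6(W), 8(W), all W → L
n=10: reaches L-position 9 → W
n=11: reaches L-position 0 → W
n=12: reaches L-position 9 → W
n=13: reaches L-position 0 → W
n=14: only reaches 7(W), 12(W), 13(W), all W → L
L entries with 1 ≤ n ≤ 14 (n=0 is outside the asked range and is not counted): n = 1, 4, 9, 14; that makes 4.

4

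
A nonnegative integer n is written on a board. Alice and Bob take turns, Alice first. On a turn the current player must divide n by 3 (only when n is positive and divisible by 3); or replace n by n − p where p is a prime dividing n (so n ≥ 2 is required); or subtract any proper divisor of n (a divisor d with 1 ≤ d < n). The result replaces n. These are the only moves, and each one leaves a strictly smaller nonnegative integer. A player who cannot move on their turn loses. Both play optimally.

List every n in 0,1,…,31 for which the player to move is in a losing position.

0, 1, 4, 9, 14, 20, 26

Compute win/loss labels from the base case upward. A position with no move is L. Any other position is W if it can reach an L in one move, else L.
n=0: no move → L
n=1: no move → L
n=2: W (go to 0, an L position)
n=3: W (go to 0, an L position)
n=4: L (options 2(W), 3(W) are all W)
n=5: W (go to 0, an L position)
n=6: W (go to 4, an L position)
n=7: W (go to 0, an L position)
n=8: W (go to 4, an L position)
n=9: L (options 3(W), 6(W), 8(W) are all W)
n=10: W (go to 9, an L position)
n=11: W (go to 0, an L position)
n=12: W (go to 4, an L position)
n=13: W (go to 0, an L position)
n=14: L (options 7(W), 12(W), 13(W) are all W)
n=15: W (go to 14, an L position)
n=16: W (go to 14, an L position)
n=17: W (go to 0, an L position)
n=18: W (go to 9, an L position)
n=19: W (go to 0, an L position)
n=20: L (options 10(W), 15(W), 16(W), 18(W), 19(W) are all W)
n=21: W (go to 14, an L position)
n=22: W (go to 20, an L position)
n=23: W (go to 0, an L position)
n=24: W (go to 20, an L position)
n=25: W (go to 20, an L position)
n=26: L (options 13(W), 24(W), 25(W) are all W)
n=27: W (go to 9, an L position)
n=28: W (go to 14, an L position)
n=29: W (go to 0, an L position)
n=30: W (go to 20, an L position)
n=31: W (go to 0, an L position)
The losing starting values of n are exactly the entries labelled L in this table (7 of them).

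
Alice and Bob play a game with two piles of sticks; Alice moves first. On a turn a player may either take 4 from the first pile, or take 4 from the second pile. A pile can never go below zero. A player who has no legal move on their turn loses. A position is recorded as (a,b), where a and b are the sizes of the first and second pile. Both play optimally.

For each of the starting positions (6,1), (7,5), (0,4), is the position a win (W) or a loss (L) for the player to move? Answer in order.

(6,1): W, (7,5): L, (0,4): W

Work bottom-up. With no move the player to move loses. Otherwise the position is W if at least one move leads to an L position for the opponent, and L if every move leads to a W.
No move ever increases a pile, so every position that can arise here has a ≤ 7 and b ≤ 5; it is enough to label the cells with 0 ≤ a ≤ 7 and 0 ≤ b ≤ 5.
Every move lowers a or b (never raises either), so fill the grid row by row in increasing a, and left to right within a row: each cell's successors are then already labelled.
      b=0  b=1  b=2  b=3  b=4  b=5
a=0:    L    L    L    L    W    W
a=1:    L    L    L    L    W    W
a=2:    L    L    L    L    W    W
a=3:    L    L    L    L    W    W
a=4:    W    W    W    W    L    L
a=5:    W    W    W    W    L    L
a=6:    W    W    W    W    L    L
a=7:    W    W    W    W    L    L
Cells with no legal move (terminal, hence L): (0,0), (0,1), (0,2), (0,3), (1,0), (1,1), (1,2), (1,3), (2,0), (2,1), (2,2), (2,3), (3,0), (3,1), (3,2), (3,3).
The remaining L cells, each justified by listing all of its moves:
(4,4): moves to (0,4)(W), (4,0)(W); every one is W ⇒ L
(4,5): moves to (0,5)(W), (4,1)(W); every one is W ⇒ L
(5,4): moves to (1,4)(W), (5,0)(W); every one is W ⇒ L
(5,5): moves to (1,5)(W), (5,1)(W); every one is W ⇒ L
(6,4): moves to (2,4)(W), (6,0)(W); every one is W ⇒ L
(6,5): moves to (2,5)(W), (6,1)(W); every one is W ⇒ L
(7,4): moves to (3,4)(W), (7,0)(W); every one is W ⇒ L
(7,5): moves to (3,5)(W), (7,1)(W); every one is W ⇒ L
Every other cell has at least one move into one of the L cells above, so it is W.
(6,1): the move to (2,1) reaches an L cell, so W
(7,5): one of the L cells justified above, so L
(0,4): the move to (0,0) reaches an L cell, so W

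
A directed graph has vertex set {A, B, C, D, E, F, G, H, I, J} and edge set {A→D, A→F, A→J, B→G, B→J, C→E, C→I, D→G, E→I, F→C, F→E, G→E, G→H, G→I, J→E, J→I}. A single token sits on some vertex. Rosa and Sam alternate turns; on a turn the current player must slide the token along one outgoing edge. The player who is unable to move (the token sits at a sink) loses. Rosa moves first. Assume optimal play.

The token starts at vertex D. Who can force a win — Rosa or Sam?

Label each position W (a win for the player to move) or L (a loss). A position with no legal move is L; any other position is W exactly when some move reaches an L, and L when every move reaches a W.
Every edge goes from a vertex to one that appears earlier in the order I, H, E, G, J, C, F, D, B, A, so processing vertices in that order labels each vertex after all of its successors.
I: no outgoing edge → L
H: no outgoing edge → L
E: →I(L), so W
G: →H(L), so W
J: →I(L), so W
C: →I(L), so W
F: →C(W), E(W) — all W, so L
D: →G(W) only, which is W, so L
B: →J(W), G(W) — all W, so L
A: →D(L), so W
The starting position D is L: whatever Rosa does, the opponent receives a W position.

Sam wins.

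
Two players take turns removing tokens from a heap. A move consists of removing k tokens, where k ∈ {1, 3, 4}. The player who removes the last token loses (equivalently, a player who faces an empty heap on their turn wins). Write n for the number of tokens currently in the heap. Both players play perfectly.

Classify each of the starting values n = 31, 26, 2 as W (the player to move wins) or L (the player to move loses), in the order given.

31: L, 26: W, 2: W

Label each position W (a win for the player to move) or L (a loss). A position with no legal move is W; any other position is W exactly when some move reaches an L, and L when every move reaches a W.
n=0: no move; the opponent has just taken the last token and therefore loses → W
n=1: only reaches 0(W), which is W → L
n=2: reaches L-position 1 → W
n=3: only reaches 2(W), 0(W), all W → L
n=4: reaches L-position 3 → W
n=5: reaches L-position 1 → W
n=6: reaches L-position 3 → W
n=7: reaches L-position 3 → W
n=8: only reaches 7(W), 5(W), 4(W), all W → L
n=9: reaches L-position 8 → W
n=10: only reaches 9(W), 7(W), 6(W), all W → L
n=11: reaches L-position 10 → W
n=12: reaches L-position 8 → W
n=13: reaches L-position 10 → W
n=14: reaches L-position 10 → W
n=15: only reaches 14(W), 12(W), 11(W), all W → L
n=16: reaches L-position 15 → W
n=17: only reaches 16(W), 14(W), 13(W), all W → L
n=18: reaches L-position 17 → W
n=19: reaches L-position 15 → W
n=20: reaches L-position 17 → W
n=21: reaches L-position 17 → W
n=22: only reaches 21(W), 19(W), 18(W), all W → L
n=23: reaches L-position 22 → W
n=24: only reaches 23(W), 21(W), 20(W), all W → L
n=25: reaches L-position 24 → W
n=26: reaches L-position 22 → W
n=27: reaches L-position 24 → W
n=28: reaches L-position 24 → W
n=29: only reaches 28(W), 26(W), 25(W), all W → L
n=30: reaches L-position 29 → W
n=31: only reaches 30(W), 28(W), 27(W), all W → L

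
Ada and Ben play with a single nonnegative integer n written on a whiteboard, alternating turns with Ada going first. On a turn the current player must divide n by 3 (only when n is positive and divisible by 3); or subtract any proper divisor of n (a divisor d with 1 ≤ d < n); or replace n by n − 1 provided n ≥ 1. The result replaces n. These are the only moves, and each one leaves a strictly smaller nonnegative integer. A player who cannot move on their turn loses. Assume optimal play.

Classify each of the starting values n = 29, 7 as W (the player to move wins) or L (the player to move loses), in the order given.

29: W, 7: L

Label each position W (a win for the player to move) or L (a loss). A position with no legal move is L; any other position is W exactly when some move reaches an L, and L when every move reaches a W.
n=0: no move → L
n=1: W (go to 0, an L position)
n=2: L (sole option 1(W) is W)
n=3: W (go to 2, an L position)
n=4: W (go to 2, an L position)
n=5: L (sole option 4(W) is W)
n=6: W (go to 2, an L position)
n=7: L (sole option 6(W) is W)
n=8: W (go to 7, an L position)
n=9: L (options 3(W), 6(W), 8(W) are all W)
n=10: W (go to 5, an L position)
n=11: L (sole option 10(W) is W)
n=12: W (go to 9, an L position)
n=13: L (sole option 12(W) is W)
n=14: W (go to 7, an L position)
n=15: W (go to 5, an L position)
n=16: L (options 8(W), 12(W), 14(W), 15(W) are all W)
n=17: W (go to 16, an L position)
n=18: W (go to 9, an L position)
n=19: L (sole option 18(W) is W)
n=20: W (go to 16, an L position)
n=21: W (go to 7, an L position)
n=22: W (go to 11, an L position)
n=23: L (sole option 22(W) is W)
n=24: W (go to 16, an L position)
n=25: L (options 20(W), 24(W) are all W)
n=26: W (go to 13, an L position)
n=27: W (go to 9, an L position)
n=28: L (options 14(W), 21(W), 24(W), 26(W), 27(W) are all W)
n=29: W (go to 28, an L position)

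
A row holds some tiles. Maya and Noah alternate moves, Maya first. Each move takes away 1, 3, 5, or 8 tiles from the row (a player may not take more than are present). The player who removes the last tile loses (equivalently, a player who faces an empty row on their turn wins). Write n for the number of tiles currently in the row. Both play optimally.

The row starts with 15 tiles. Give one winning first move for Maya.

Remove 1, leaving 14.

Label each position W (a win for the player to move) or L (a loss). A position with no legal move is W; any other position is W exactly when some move reaches an L, and L when every move reaches a W.
n=0: no move; the opponent has just taken the last tile and therefore loses → W
n=1: the only move is to 0(W), a W ⇒ L
n=2: can move to 1, which is L ⇒ W
n=3: moves to 2(W), 0(W); every one is W ⇒ L
n=4: can move to 3, which is L ⇒ W
n=5: moves to 4(W), 2(W), 0(W); every one is W ⇒ L
n=6: can move to 5, which is L ⇒ W
n=7: moves to 6(W), 4(W), 2(W); every one is W ⇒ L
n=8: can move to 7, which is L ⇒ W
n=9: can move to 1, which is L ⇒ W
n=10: can move to 7, which is L ⇒ W
n=11: can move to 3, which is L ⇒ W
n=12: can move to 7, which is L ⇒ W
n=13: can move to 5, which is L ⇒ W
n=14: moves to 13(W), 11(W), 9(W), 6(W); every one is W ⇒ L
n=15: can move to 14, which is L ⇒ W
From 15, the L positions reachable in one move are: 14, 7. Any move reaching one of these is winning.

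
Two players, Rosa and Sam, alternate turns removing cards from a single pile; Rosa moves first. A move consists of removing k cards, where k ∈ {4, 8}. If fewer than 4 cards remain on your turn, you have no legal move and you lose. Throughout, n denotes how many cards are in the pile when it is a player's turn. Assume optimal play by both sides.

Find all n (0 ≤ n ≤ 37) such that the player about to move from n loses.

Build the W/L table. Terminal = L. A non-terminal position is W if it has a move to some L; otherwise it is L.
n=0: no move → L
n=1: no move → L
n=2: no move → L
n=3: no move → L
n=4: →0(L), so W
n=5: →1(L), so W
n=6: →2(L), so W
n=7: →3(L), so W
n=8: →0(L), so W
n=9: →1(L), so W
n=10: →2(L), so W
n=11: →3(L), so W
n=12: →8(W), 4(W) — all W, so L
n=13: →9(W), 5(W) — all W, so L
n=14: →10(W), 6(W) — all W, so L
n=15: →11(W), 7(W) — all W, so L
n=16: →12(L), so W
n=17: →13(L), so W
n=18: →14(L), so W
n=19: →15(L), so W
n=20: →12(L), so W
n=21: →13(L), so W
n=22: →14(L), so W
n=23: →15(L), so W
n=24: →20(W), 16(W) — all W, so L
n=25: →21(W), 17(W) — all W, so L
n=26: →22(W), 18(W) — all W, so L
n=27: →23(W), 19(W) — all W, so L
n=28: →24(L), so W
n=29: →25(L), so W
n=30: →26(L), so W
n=31: →27(L), so W
n=32: →24(L), so W
n=33: →25(L), so W
n=34: →26(L), so W
n=35: →27(L), so W
n=36: →32(W), 28(W) — all W, so L
n=37: →33(W), 29(W) — all W, so L
The losing starting values of n are exactly the entries labelled L in this table (14 of them).

0, 1, 2, 3, 12, 13, 14, 15, 24, 25, 26, 27, 36, 37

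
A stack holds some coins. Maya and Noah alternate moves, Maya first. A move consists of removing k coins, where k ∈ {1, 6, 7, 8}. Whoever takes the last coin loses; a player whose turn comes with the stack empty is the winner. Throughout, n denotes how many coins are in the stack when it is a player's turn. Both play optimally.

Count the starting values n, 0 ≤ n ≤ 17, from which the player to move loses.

Work bottom-up. With no move the player to move wins. Otherwise the position is W if at least one move leads to an L position for the opponent, and L if every move leads to a W.
n=0: no move; the opponent has just taken the last coin and therefore loses → W
n=1: only reaches 0(W), which is W → L
n=2: reaches L-position 1 → W
n=3: only reaches 2(W), which is W → L
n=4: reaches L-position 3 → W
n=5: only reaches 4(W), which is W → L
n=6: reaches L-position 5 → W
n=7: reaches L-position 1 → W
n=8: reaches L-position 1 → W
n=9: reaches L-position 3 → W
n=10: reaches L-position 3 → W
n=11: reaches L-position 5 → W
n=12: reaches L-position 5 → W
n=13: reaches L-position 5 → W
n=14: only reaches 13(W), 8(W), 7(W), 6(W), all W → L
n=15: reaches L-position 14 → W
n=16: only reaches 15(W), 10(W), 9(W), 8(W), all W → L
n=17: reaches L-position 16 → W
L entries with 0 ≤ n ≤ 17: n = 1, 3, 5, 14, 16; that makes 5.

5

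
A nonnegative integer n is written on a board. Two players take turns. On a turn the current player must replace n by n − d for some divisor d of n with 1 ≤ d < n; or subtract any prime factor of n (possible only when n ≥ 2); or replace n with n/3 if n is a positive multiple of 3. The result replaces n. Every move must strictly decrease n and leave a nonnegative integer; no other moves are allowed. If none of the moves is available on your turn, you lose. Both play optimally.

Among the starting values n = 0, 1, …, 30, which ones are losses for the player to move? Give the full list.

Classify positions by backward induction: terminal positions (no move available) are L. From any other position, the mover wins iff some move reaches an L.
n=0: no move → L
n=1: no move → L
n=2: →0(L), so W
n=3: →0(L), so W
n=4: →2(W), 3(W) — all W, so L
n=5: →0(L), so W
n=6: →4(L), so W
n=7: →0(L), so W
n=8: →4(L), so W
n=9: →3(W), 6(W), 8(W) — all W, so L
n=10: →9(L), so W
n=11: →0(L), so W
n=12: →4(L), so W
n=13: →0(L), so W
n=14: →7(W), 12(W), 13(W) — all W, so L
n=15: →14(L), so W
n=16: →14(L), so W
n=17: →0(L), so W
n=18: →9(L), so W
n=19: →0(L), so W
n=20: →10(W), 15(W), 16(W), 18(W), 19(W) — all W, so L
n=21: →14(L), so W
n=22: →20(L), so W
n=23: →0(L), so W
n=24: →20(L), so W
n=25: →20(L), so W
n=26: →13(W), 24(W), 25(W) — all W, so L
n=27: →9(L), so W
n=28: →14(L), so W
n=29: →0(L), so W
n=30: →20(L), so W
The losing starting values of n are exactly the entries labelled L in this table (7 of them).

0, 1, 4, 9, 14, 20, 26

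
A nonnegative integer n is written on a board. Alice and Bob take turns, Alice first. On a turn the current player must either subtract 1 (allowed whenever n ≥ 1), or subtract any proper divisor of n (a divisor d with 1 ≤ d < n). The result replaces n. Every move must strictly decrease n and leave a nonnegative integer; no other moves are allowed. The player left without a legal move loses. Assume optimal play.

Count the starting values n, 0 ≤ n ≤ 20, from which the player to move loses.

10

Work bottom-up. With no move the player to move loses. Otherwise the position is W if at least one move leads to an L position for the opponent, and L if every move leads to a W.
n=0: no move → L
n=1: W (go to 0, an L position)
n=2: L (sole option 1(W) is W)
n=3: W (go to 2, an L position)
n=4: W (go to 2, an L position)
n=5: L (sole option 4(W) is W)
n=6: W (go to 5, an L position)
n=7: L (sole option 6(W) is W)
n=8: W (go to 7, an L position)
n=9: L (options 6(W), 8(W) are all W)
n=10: W (go to 5, an L position)
n=11: L (sole option 10(W) is W)
n=12: W (go to 9, an L position)
n=13: L (sole option 12(W) is W)
n=14: W (go to 7, an L position)
n=15: L (options 10(W), 12(W), 14(W) are all W)
n=16: W (go to 15, an L position)
n=17: L (sole option 16(W) is W)
n=18: W (go to 9, an L position)
n=19: L (sole option 18(W) is W)
n=20: W (go to 15, an L position)
L entries with 0 ≤ n ≤ 20: n = 0, 2, 5, 7, 9, 11, 13, 15, 17, 19; that makes 10.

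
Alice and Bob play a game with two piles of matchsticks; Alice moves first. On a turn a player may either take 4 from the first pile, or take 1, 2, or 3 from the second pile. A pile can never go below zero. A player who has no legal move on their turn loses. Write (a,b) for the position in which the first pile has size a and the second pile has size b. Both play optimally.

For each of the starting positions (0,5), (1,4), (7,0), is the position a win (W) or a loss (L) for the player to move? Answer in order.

Compute win/loss labels from the base case upward. A position with no move is L. Any other position is W if it can reach an L in one move, else L.
No move ever increases a pile, so every position that can arise here has a ≤ 7 and b ≤ 5; it is enough to label the cells with 0 ≤ a ≤ 7 and 0 ≤ b ≤ 5.
Every move lowers a or b (never raises either), so fill the grid row by row in increasing a, and left to right within a row: each cell's successors are then already labelled.
      b=0  b=1  b=2  b=3  b=4  b=5
a=0:    L    W    W    W    L    W
a=1:    L    W    W    W    L    W
a=2:    L    W    W    W    L    W
a=3:    L    W    W    W    L    W
a=4:    W    L    W    W    W    L
a=5:    W    L    W    W    W    L
a=6:    W    L    W    W    W    L
a=7:    W    L    W    W    W    L
Cells with no legal move (terminal, hence L): (0,0), (1,0), (2,0), (3,0).
The remaining L cells, each justified by listing all of its moves:
(0,4): moves to (0,3)(W), (0,2)(W), (0,1)(W); every one is W ⇒ L
(1,4): moves to (1,3)(W), (1,2)(W), (1,1)(W); every one is W ⇒ L
(2,4): moves to (2,3)(W), (2,2)(W), (2,1)(W); every one is W ⇒ L
(3,4): moves to (3,3)(W), (3,2)(W), (3,1)(W); every one is W ⇒ L
(4,1): moves to (0,1)(W), (4,0)(W); every one is W ⇒ L
(4,5): moves to (0,5)(W), (4,4)(W), (4,3)(W), (4,2)(W); every one is W ⇒ L
(5,1): moves to (1,1)(W), (5,0)(W); every one is W ⇒ L
(5,5): moves to (1,5)(W), (5,4)(W), (5,3)(W), (5,2)(W); every one is W ⇒ L
(6,1): moves to (2,1)(W), (6,0)(W); every one is W ⇒ L
(6,5): moves to (2,5)(W), (6,4)(W), (6,3)(W), (6,2)(W); every one is W ⇒ L
(7,1): moves to (3,1)(W), (7,0)(W); every one is W ⇒ L
(7,5): moves to (3,5)(W), (7,4)(W), (7,3)(W), (7,2)(W); every one is W ⇒ L
Every other cell has at least one move into one of the L cells above, so it is W.
(0,5): the move to (0,4) reaches an L cell, so W
(1,4): one of the L cells justified above, so L
(7,0): the move to (3,0) reaches an L cell, so W

(0,5): W, (1,4): L, (7,0): W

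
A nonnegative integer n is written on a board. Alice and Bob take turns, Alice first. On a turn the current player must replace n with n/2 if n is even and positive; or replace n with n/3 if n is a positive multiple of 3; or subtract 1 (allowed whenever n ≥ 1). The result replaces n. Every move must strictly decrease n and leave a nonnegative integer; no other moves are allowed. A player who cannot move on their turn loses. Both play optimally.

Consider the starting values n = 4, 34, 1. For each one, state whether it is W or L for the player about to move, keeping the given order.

4: W, 34: L, 1: W

Work bottom-up. With no move the player to move loses. Otherwise the position is W if at least one move leads to an L position for the opponent, and L if every move leads to a W.
n=0: no move → L
n=1: can move to 0, which is L ⇒ W
n=2: the only move is to 1(W), a W ⇒ L
n=3: can move to 2, which is L ⇒ W
n=4: can move to 2, which is L ⇒ W
n=5: the only move is to 4(W), a W ⇒ L
n=6: can move to 2, which is L ⇒ W
n=7: the only move is to 6(W), a W ⇒ L
n=8: can move to 7, which is L ⇒ W
n=9: moves to 3(W), 8(W); every one is W ⇒ L
n=10: can move to 5, which is L ⇒ W
n=11: the only move is to 10(W), a W ⇒ L
n=12: can move to 11, which is L ⇒ W
n=13: the only move is to 12(W), a W ⇒ L
n=14: can move to 7, which is L ⇒ W
n=15: can move to 5, which is L ⇒ W
n=16: moves to 8(W), 15(W); every one is W ⇒ L
n=17: can move to 16, which is L ⇒ W
n=18: can move to 9, which is L ⇒ W
n=19: the only move is to 18(W), a W ⇒ L
n=20: can move to 19, which is L ⇒ W
n=21: can move to 7, which is L ⇒ W
n=22: can move to 11, which is L ⇒ W
n=23: the only move is to 22(W), a W ⇒ L
n=24: can move to 23, which is L ⇒ W
n=25: the only move is to 24(W), a W ⇒ L
n=26: can move to 13, which is L ⇒ W
n=27: can move to 9, which is L ⇒ W
n=28: moves to 14(W), 27(W); every one is W ⇒ L
n=29: can move to 28, which is L ⇒ W
n=30: moves to 10(W), 15(W), 29(W); every one is W ⇒ L
n=31: can move to 30, which is L ⇒ W
n=32: can move to 16, which is L ⇒ W
n=33: can move to 11, which is L ⇒ W
n=34: moves to 17(W), 33(W); every one is W ⇒ L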